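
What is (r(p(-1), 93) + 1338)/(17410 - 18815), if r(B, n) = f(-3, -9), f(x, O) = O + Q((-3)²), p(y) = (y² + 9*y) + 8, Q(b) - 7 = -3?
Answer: -1333/1405 ≈ -0.94875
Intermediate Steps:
Q(b) = 4 (Q(b) = 7 - 3 = 4)
p(y) = 8 + y² + 9*y
f(x, O) = 4 + O (f(x, O) = O + 4 = 4 + O)
r(B, n) = -5 (r(B, n) = 4 - 9 = -5)
(r(p(-1), 93) + 1338)/(17410 - 18815) = (-5 + 1338)/(17410 - 18815) = 1333/(-1405) = 1333*(-1/1405) = -1333/1405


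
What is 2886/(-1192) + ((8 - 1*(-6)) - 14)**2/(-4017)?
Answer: -1443/596 ≈ -2.4211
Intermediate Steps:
2886/(-1192) + ((8 - 1*(-6)) - 14)**2/(-4017) = 2886*(-1/1192) + ((8 + 6) - 14)**2*(-1/4017) = -1443/596 + (14 - 14)**2*(-1/4017) = -1443/596 + 0**2*(-1/4017) = -1443/596 + 0*(-1/4017) = -1443/596 + 0 = -1443/596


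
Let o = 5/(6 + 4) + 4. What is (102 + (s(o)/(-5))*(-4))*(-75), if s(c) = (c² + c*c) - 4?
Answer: -9840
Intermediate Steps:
o = 9/2 (o = 5/10 + 4 = (⅒)*5 + 4 = ½ + 4 = 9/2 ≈ 4.5000)
s(c) = -4 + 2*c² (s(c) = (c² + c²) - 4 = 2*c² - 4 = -4 + 2*c²)
(102 + (s(o)/(-5))*(-4))*(-75) = (102 + ((-4 + 2*(9/2)²)/(-5))*(-4))*(-75) = (102 - (-4 + 2*(81/4))/5*(-4))*(-75) = (102 - (-4 + 81/2)/5*(-4))*(-75) = (102 - ⅕*73/2*(-4))*(-75) = (102 - 73/10*(-4))*(-75) = (102 + 146/5)*(-75) = (656/5)*(-75) = -9840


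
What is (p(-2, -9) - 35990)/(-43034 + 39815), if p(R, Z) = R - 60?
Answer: 36052/3219 ≈ 11.200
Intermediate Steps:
p(R, Z) = -60 + R
(p(-2, -9) - 35990)/(-43034 + 39815) = ((-60 - 2) - 35990)/(-43034 + 39815) = (-62 - 35990)/(-3219) = -36052*(-1/3219) = 36052/3219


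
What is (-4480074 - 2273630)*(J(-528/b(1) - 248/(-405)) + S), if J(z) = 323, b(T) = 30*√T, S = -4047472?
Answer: 27333246389896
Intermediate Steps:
(-4480074 - 2273630)*(J(-528/b(1) - 248/(-405)) + S) = (-4480074 - 2273630)*(323 - 4047472) = -6753704*(-4047149) = 27333246389896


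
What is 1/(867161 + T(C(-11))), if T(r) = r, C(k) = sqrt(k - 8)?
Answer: 867161/751968199940 - I*sqrt(19)/751968199940 ≈ 1.1532e-6 - 5.7967e-12*I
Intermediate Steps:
C(k) = sqrt(-8 + k)
1/(867161 + T(C(-11))) = 1/(867161 + sqrt(-8 - 11)) = 1/(867161 + sqrt(-19)) = 1/(867161 + I*sqrt(19))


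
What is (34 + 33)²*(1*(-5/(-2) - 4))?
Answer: -13467/2 ≈ -6733.5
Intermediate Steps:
(34 + 33)²*(1*(-5/(-2) - 4)) = 67²*(1*(-5*(-½) - 4)) = 4489*(1*(5/2 - 4)) = 4489*(1*(-3/2)) = 4489*(-3/2) = -13467/2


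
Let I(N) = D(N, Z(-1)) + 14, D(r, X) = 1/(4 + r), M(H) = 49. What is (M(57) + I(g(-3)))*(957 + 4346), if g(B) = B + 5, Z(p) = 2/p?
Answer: 2009837/6 ≈ 3.3497e+5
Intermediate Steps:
g(B) = 5 + B
I(N) = 14 + 1/(4 + N) (I(N) = 1/(4 + N) + 14 = 14 + 1/(4 + N))
(M(57) + I(g(-3)))*(957 + 4346) = (49 + (57 + 14*(5 - 3))/(4 + (5 - 3)))*(957 + 4346) = (49 + (57 + 14*2)/(4 + 2))*5303 = (49 + (57 + 28)/6)*5303 = (49 + (1/6)*85)*5303 = (49 + 85/6)*5303 = (379/6)*5303 = 2009837/6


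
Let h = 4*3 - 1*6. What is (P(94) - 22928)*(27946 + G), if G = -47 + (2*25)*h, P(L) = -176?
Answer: -651509696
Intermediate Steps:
h = 6 (h = 12 - 6 = 6)
G = 253 (G = -47 + (2*25)*6 = -47 + 50*6 = -47 + 300 = 253)
(P(94) - 22928)*(27946 + G) = (-176 - 22928)*(27946 + 253) = -23104*28199 = -651509696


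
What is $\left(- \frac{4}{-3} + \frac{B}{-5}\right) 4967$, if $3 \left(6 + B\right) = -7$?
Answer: $14901$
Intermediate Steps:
$B = - \frac{25}{3}$ ($B = -6 + \frac{1}{3} \left(-7\right) = -6 - \frac{7}{3} = - \frac{25}{3} \approx -8.3333$)
$\left(- \frac{4}{-3} + \frac{B}{-5}\right) 4967 = \left(- \frac{4}{-3} - \frac{25}{3 \left(-5\right)}\right) 4967 = \left(\left(-4\right) \left(- \frac{1}{3}\right) - - \frac{5}{3}\right) 4967 = \left(\frac{4}{3} + \frac{5}{3}\right) 4967 = 3 \cdot 4967 = 14901$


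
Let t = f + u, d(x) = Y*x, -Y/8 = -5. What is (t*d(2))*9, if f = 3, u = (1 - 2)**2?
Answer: 2880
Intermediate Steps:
u = 1 (u = (-1)**2 = 1)
Y = 40 (Y = -8*(-5) = 40)
d(x) = 40*x
t = 4 (t = 3 + 1 = 4)
(t*d(2))*9 = (4*(40*2))*9 = (4*80)*9 = 320*9 = 2880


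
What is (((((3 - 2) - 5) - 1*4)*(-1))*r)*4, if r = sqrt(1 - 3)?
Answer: 32*I*sqrt(2) ≈ 45.255*I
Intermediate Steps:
r = I*sqrt(2) (r = sqrt(-2) = I*sqrt(2) ≈ 1.4142*I)
(((((3 - 2) - 5) - 1*4)*(-1))*r)*4 = (((((3 - 2) - 5) - 1*4)*(-1))*(I*sqrt(2)))*4 = ((((1 - 5) - 4)*(-1))*(I*sqrt(2)))*4 = (((-4 - 4)*(-1))*(I*sqrt(2)))*4 = ((-8*(-1))*(I*sqrt(2)))*4 = (8*(I*sqrt(2)))*4 = (8*I*sqrt(2))*4 = 32*I*sqrt(2)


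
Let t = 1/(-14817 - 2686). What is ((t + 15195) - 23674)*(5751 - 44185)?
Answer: 5703910689092/17503 ≈ 3.2588e+8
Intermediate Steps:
t = -1/17503 (t = 1/(-17503) = -1/17503 ≈ -5.7133e-5)
((t + 15195) - 23674)*(5751 - 44185) = ((-1/17503 + 15195) - 23674)*(5751 - 44185) = (265958084/17503 - 23674)*(-38434) = -148407938/17503*(-38434) = 5703910689092/17503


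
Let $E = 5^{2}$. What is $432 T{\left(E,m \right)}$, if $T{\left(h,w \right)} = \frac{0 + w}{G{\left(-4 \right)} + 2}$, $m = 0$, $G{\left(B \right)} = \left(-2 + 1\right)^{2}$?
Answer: $0$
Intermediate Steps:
$G{\left(B \right)} = 1$ ($G{\left(B \right)} = \left(-1\right)^{2} = 1$)
$E = 25$
$T{\left(h,w \right)} = \frac{w}{3}$ ($T{\left(h,w \right)} = \frac{0 + w}{1 + 2} = \frac{w}{3}$)
$432 T{\left(E,m \right)} = 432 \cdot \frac{1}{3} \cdot 0 = 432 \cdot 0 = 0$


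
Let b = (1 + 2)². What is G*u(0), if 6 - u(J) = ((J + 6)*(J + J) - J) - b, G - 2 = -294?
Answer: -4380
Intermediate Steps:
G = -292 (G = 2 - 294 = -292)
b = 9 (b = 3² = 9)
u(J) = 15 + J - 2*J*(6 + J) (u(J) = 6 - (((J + 6)*(J + J) - J) - 1*9) = 6 - (((6 + J)*(2*J) - J) - 9) = 6 - ((2*J*(6 + J) - J) - 9) = 6 - ((-J + 2*J*(6 + J)) - 9) = 6 - (-9 - J + 2*J*(6 + J)) = 6 + (9 + J - 2*J*(6 + J)) = 15 + J - 2*J*(6 + J))
G*u(0) = -292*(15 - 11*0 - 2*0²) = -292*(15 + 0 - 2*0) = -292*(15 + 0 + 0) = -292*15 = -4380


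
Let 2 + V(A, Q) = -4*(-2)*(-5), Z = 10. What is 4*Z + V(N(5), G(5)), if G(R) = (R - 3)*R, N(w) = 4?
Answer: -2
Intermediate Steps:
G(R) = R*(-3 + R) (G(R) = (-3 + R)*R = R*(-3 + R))
V(A, Q) = -42 (V(A, Q) = -2 - 4*(-2)*(-5) = -2 + 8*(-5) = -2 - 40 = -42)
4*Z + V(N(5), G(5)) = 4*10 - 42 = 40 - 42 = -2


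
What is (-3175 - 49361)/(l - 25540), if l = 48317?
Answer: -52536/22777 ≈ -2.3065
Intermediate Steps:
(-3175 - 49361)/(l - 25540) = (-3175 - 49361)/(48317 - 25540) = -52536/22777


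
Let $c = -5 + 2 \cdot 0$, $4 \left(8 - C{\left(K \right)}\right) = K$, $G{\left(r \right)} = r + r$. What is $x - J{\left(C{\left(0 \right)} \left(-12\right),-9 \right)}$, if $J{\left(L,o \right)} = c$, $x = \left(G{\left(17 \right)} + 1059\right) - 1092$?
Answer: $6$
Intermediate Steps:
$G{\left(r \right)} = 2 r$
$C{\left(K \right)} = 8 - \frac{K}{4}$
$x = 1$ ($x = \left(2 \cdot 17 + 1059\right) - 1092 = \left(34 + 1059\right) - 1092 = 1093 - 1092 = 1$)
$c = -5$ ($c = -5 + 0 = -5$)
$J{\left(L,o \right)} = -5$
$x - J{\left(C{\left(0 \right)} \left(-12\right),-9 \right)} = 1 - -5 = 1 + 5 = 6$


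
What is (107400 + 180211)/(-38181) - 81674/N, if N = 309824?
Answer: -46113592729/5914695072 ≈ -7.7964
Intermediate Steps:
(107400 + 180211)/(-38181) - 81674/N = (107400 + 180211)/(-38181) - 81674/309824 = 287611*(-1/38181) - 81674*1/309824 = -287611/38181 - 40837/154912 = -46113592729/5914695072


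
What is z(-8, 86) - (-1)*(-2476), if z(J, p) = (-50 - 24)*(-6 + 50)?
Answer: -5732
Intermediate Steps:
z(J, p) = -3256 (z(J, p) = -74*44 = -3256)
z(-8, 86) - (-1)*(-2476) = -3256 - (-1)*(-2476) = -3256 - 1*2476 = -3256 - 2476 = -5732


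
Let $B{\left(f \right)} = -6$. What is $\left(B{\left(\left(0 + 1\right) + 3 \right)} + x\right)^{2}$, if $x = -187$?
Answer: $37249$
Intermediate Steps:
$\left(B{\left(\left(0 + 1\right) + 3 \right)} + x\right)^{2} = \left(-6 - 187\right)^{2} = \left(-193\right)^{2} = 37249$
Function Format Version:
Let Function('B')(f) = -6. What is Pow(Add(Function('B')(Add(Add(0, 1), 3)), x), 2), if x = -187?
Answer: 37249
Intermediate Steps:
Pow(Add(Function('B')(Add(Add(0, 1), 3)), x), 2) = Pow(Add(-6, -187), 2) = Pow(-193, 2) = 37249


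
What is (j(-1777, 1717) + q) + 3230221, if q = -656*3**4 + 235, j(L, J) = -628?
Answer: 3176692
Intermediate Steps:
q = -52901 (q = -656*81 + 235 = -53136 + 235 = -52901)
(j(-1777, 1717) + q) + 3230221 = (-628 - 52901) + 3230221 = -53529 + 3230221 = 3176692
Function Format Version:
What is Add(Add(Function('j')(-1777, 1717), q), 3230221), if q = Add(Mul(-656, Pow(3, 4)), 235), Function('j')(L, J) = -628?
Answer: 3176692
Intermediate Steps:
q = -52901 (q = Add(Mul(-656, 81), 235) = Add(-53136, 235) = -52901)
Add(Add(Function('j')(-1777, 1717), q), 3230221) = Add(Add(-628, -52901), 3230221) = Add(-53529, 3230221) = 3176692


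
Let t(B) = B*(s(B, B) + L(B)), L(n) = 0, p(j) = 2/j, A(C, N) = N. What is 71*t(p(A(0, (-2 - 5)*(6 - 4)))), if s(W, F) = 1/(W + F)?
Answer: 71/2 ≈ 35.500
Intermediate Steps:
s(W, F) = 1/(F + W)
t(B) = ½ (t(B) = B*(1/(B + B) + 0) = B*(1/(2*B) + 0) = B*(1/(2*B)) = ½)
71*t(p(A(0, (-2 - 5)*(6 - 4)))) = 71*(½) = 71/2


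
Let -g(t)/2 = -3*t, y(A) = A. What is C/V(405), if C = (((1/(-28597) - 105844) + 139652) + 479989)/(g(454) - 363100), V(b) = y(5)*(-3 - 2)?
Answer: 1836631601/32205226475 ≈ 0.057029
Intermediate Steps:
g(t) = 6*t (g(t) = -(-6)*t = 6*t)
V(b) = -25 (V(b) = 5*(-3 - 2) = 5*(-5) = -25)
C = -1836631601/1288209059 (C = (((1/(-28597) - 105844) + 139652) + 479989)/(6*454 - 363100) = (((-1/28597 - 105844) + 139652) + 479989)/(2724 - 363100) = ((-3026820869/28597 + 139652) + 479989)/(-360376) = (966807375/28597 + 479989)*(-1/360376) = (14693052808/28597)*(-1/360376) = -1836631601/1288209059 ≈ -1.4257)
C/V(405) = -1836631601/1288209059/(-25) = -1836631601/1288209059*(-1/25) = 1836631601/32205226475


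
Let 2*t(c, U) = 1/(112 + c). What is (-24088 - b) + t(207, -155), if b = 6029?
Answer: -19214645/638 ≈ -30117.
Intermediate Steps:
t(c, U) = 1/(2*(112 + c))
(-24088 - b) + t(207, -155) = (-24088 - 1*6029) + 1/(2*(112 + 207)) = (-24088 - 6029) + (½)/319 = -30117 + (½)*(1/319) = -30117 + 1/638 = -19214645/638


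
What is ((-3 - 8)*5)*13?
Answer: -715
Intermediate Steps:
((-3 - 8)*5)*13 = -11*5*13 = -55*13 = -715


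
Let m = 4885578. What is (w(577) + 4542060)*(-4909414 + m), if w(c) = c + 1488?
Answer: -108313763500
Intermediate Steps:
w(c) = 1488 + c
(w(577) + 4542060)*(-4909414 + m) = ((1488 + 577) + 4542060)*(-4909414 + 4885578) = (2065 + 4542060)*(-23836) = 4544125*(-23836) = -108313763500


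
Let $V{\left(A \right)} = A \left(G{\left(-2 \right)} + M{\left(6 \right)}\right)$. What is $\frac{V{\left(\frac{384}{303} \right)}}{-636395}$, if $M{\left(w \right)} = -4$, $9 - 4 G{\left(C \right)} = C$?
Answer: $\frac{32}{12855179} \approx 2.4893 \cdot 10^{-6}$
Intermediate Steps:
$G{\left(C \right)} = \frac{9}{4} - \frac{C}{4}$
$V{\left(A \right)} = - \frac{5 A}{4}$ ($V{\left(A \right)} = A \left(\left(\frac{9}{4} - - \frac{1}{2}\right) - 4\right) = A \left(\left(\frac{9}{4} + \frac{1}{2}\right) - 4\right) = A \left(\frac{11}{4} - 4\right) = A \left(- \frac{5}{4}\right) = - \frac{5 A}{4}$)
$\frac{V{\left(\frac{384}{303} \right)}}{-636395} = \frac{\left(- \frac{5}{4}\right) \frac{384}{303}}{-636395} = - \frac{5 \cdot 384 \cdot \frac{1}{303}}{4} \left(- \frac{1}{636395}\right) = \left(- \frac{5}{4}\right) \frac{128}{101} \left(- \frac{1}{636395}\right) = \left(- \frac{160}{101}\right) \left(- \frac{1}{636395}\right) = \frac{32}{12855179}$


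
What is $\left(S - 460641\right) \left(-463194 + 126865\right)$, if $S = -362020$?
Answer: $276684751469$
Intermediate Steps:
$\left(S - 460641\right) \left(-463194 + 126865\right) = \left(-362020 - 460641\right) \left(-463194 + 126865\right) = \left(-822661\right) \left(-336329\right) = 276684751469$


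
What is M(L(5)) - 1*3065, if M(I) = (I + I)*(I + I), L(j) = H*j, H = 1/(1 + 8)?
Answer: -248165/81 ≈ -3063.8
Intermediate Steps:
H = 1/9 ≈ 0.11111
L(j) = j/9
M(I) = 4*I**2 (M(I) = (2*I)*(2*I) = 4*I**2)
M(L(5)) - 1*3065 = 4*((1/9)*5)**2 - 1*3065 = 4*(5/9)**2 - 3065 = 4*(25/81) - 3065 = 100/81 - 3065 = -248165/81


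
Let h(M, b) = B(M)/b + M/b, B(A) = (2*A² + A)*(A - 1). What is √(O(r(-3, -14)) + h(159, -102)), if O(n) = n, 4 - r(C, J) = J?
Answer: I*√90805398/34 ≈ 280.27*I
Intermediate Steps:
r(C, J) = 4 - J
B(A) = (-1 + A)*(A + 2*A²) (B(A) = (A + 2*A²)*(-1 + A) = (-1 + A)*(A + 2*A²))
h(M, b) = M/b + M*(-1 - M + 2*M²)/b (h(M, b) = (M*(-1 - M + 2*M²))/b + M/b = M*(-1 - M + 2*M²)/b + M/b = M/b + M*(-1 - M + 2*M²)/b)
√(O(r(-3, -14)) + h(159, -102)) = √((4 - 1*(-14)) + 159²*(-1 + 2*159)/(-102)) = √((4 + 14) + 25281*(-1/102)*(-1 + 318)) = √(18 + 25281*(-1/102)*317) = √(18 - 2671359/34) = √(-2670747/34) = I*√90805398/34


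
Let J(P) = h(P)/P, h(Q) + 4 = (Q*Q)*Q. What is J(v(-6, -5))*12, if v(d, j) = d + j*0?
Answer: 440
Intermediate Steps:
h(Q) = -4 + Q³ (h(Q) = -4 + (Q*Q)*Q = -4 + Q²*Q = -4 + Q³)
v(d, j) = d (v(d, j) = d + 0 = d)
J(P) = (-4 + P³)/P
J(v(-6, -5))*12 = ((-4 + (-6)³)/(-6))*12 = -(-4 - 216)/6*12 = -⅙*(-220)*12 = (110/3)*12 = 440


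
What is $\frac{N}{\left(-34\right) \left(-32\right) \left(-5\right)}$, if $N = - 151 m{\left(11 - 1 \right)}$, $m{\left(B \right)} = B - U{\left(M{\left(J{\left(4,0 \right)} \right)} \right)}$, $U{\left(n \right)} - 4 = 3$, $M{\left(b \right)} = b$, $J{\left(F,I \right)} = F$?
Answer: $\frac{453}{5440} \approx 0.083272$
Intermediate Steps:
$U{\left(n \right)} = 7$ ($U{\left(n \right)} = 4 + 3 = 7$)
$m{\left(B \right)} = -7 + B$ ($m{\left(B \right)} = B - 7 = -7 + B$)
$N = -453$ ($N = - 151 \left(-7 + \left(11 - 1\right)\right) = - 151 \left(-7 + 10\right) = \left(-151\right) 3 = -453$)
$\frac{N}{\left(-34\right) \left(-32\right) \left(-5\right)} = - \frac{453}{\left(-34\right) \left(-32\right) \left(-5\right)} = - \frac{453}{1088 \left(-5\right)} = - \frac{453}{-5440} = \left(-453\right) \left(- \frac{1}{5440}\right) = \frac{453}{5440}$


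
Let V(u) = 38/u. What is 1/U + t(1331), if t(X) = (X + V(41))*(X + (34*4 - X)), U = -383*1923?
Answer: 5469922717375/30196869 ≈ 1.8114e+5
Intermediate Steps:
U = -736509
t(X) = 5168/41 + 136*X (t(X) = (X + 38/41)*(X + (34*4 - X)) = (X + 38*(1/41))*(X + (136 - X)) = (X + 38/41)*136 = (38/41 + X)*136 = 5168/41 + 136*X)
1/U + t(1331) = 1/(-736509) + (5168/41 + 136*1331) = -1/736509 + (5168/41 + 181016) = -1/736509 + 7426824/41 = 5469922717375/30196869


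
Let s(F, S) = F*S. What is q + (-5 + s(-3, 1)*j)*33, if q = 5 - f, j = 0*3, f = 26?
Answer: -186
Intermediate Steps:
j = 0
q = -21 (q = 5 - 1*26 = 5 - 26 = -21)
q + (-5 + s(-3, 1)*j)*33 = -21 + (-5 - 3*1*0)*33 = -21 + (-5 - 3*0)*33 = -21 + (-5 + 0)*33 = -21 - 5*33 = -21 - 165 = -186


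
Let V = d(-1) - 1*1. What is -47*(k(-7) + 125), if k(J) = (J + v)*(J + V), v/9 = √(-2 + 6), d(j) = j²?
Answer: -2256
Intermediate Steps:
v = 18 (v = 9*√(-2 + 6) = 9*√4 = 9*2 = 18)
V = 0 (V = (-1)² - 1*1 = 1 - 1 = 0)
k(J) = J*(18 + J) (k(J) = (J + 18)*(J + 0) = (18 + J)*J = J*(18 + J))
-47*(k(-7) + 125) = -47*(-7*(18 - 7) + 125) = -47*(-7*11 + 125) = -47*(-77 + 125) = -47*48 = -2256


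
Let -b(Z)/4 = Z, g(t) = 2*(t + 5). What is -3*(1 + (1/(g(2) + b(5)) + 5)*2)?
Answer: -32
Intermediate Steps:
g(t) = 10 + 2*t (g(t) = 2*(5 + t) = 10 + 2*t)
b(Z) = -4*Z
-3*(1 + (1/(g(2) + b(5)) + 5)*2) = -3*(1 + (1/((10 + 2*2) - 4*5) + 5)*2) = -3*(1 + (1/((10 + 4) - 20) + 5)*2) = -3*(1 + (1/(14 - 20) + 5)*2) = -3*(1 + (1/(-6) + 5)*2) = -3*(1 + (-⅙ + 5)*2) = -3*(1 + (29/6)*2) = -3*(1 + 29/3) = -3*32/3 = -32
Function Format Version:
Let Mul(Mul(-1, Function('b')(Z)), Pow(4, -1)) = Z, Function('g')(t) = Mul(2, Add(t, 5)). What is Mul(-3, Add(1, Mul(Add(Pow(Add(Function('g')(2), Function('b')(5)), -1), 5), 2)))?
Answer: -32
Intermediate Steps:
Function('g')(t) = Add(10, Mul(2, t)) (Function('g')(t) = Mul(2, Add(5, t)) = Add(10, Mul(2, t)))
Function('b')(Z) = Mul(-4, Z)
Mul(-3, Add(1, Mul(Add(Pow(Add(Function('g')(2), Function('b')(5)), -1), 5), 2))) = Mul(-3, Add(1, Mul(Add(Pow(Add(Add(10, Mul(2, 2)), Mul(-4, 5)), -1), 5), 2))) = Mul(-3, Add(1, Mul(Add(Pow(Add(Add(10, 4), -20), -1), 5), 2))) = Mul(-3, Add(1, Mul(Add(Pow(Add(14, -20), -1), 5), 2))) = Mul(-3, Add(1, Mul(Add(Pow(-6, -1), 5), 2))) = Mul(-3, Add(1, Mul(Add(Rational(-1, 6), 5), 2))) = Mul(-3, Add(1, Mul(Rational(29, 6), 2))) = Mul(-3, Add(1, Rational(29, 3))) = Mul(-3, Rational(32, 3)) = -32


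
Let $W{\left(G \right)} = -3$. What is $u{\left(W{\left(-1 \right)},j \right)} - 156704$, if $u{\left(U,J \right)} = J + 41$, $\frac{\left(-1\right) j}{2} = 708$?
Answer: $-158079$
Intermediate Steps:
$j = -1416$ ($j = \left(-2\right) 708 = -1416$)
$u{\left(U,J \right)} = 41 + J$
$u{\left(W{\left(-1 \right)},j \right)} - 156704 = \left(41 - 1416\right) - 156704 = -1375 - 156704 = -158079$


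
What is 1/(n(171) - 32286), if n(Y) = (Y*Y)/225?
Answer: -25/803901 ≈ -3.1098e-5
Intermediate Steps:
n(Y) = Y**2/225 (n(Y) = Y**2*(1/225) = Y**2/225)
1/(n(171) - 32286) = 1/((1/225)*171**2 - 32286) = 1/((1/225)*29241 - 32286) = 1/(3249/25 - 32286) = 1/(-803901/25) = -25/803901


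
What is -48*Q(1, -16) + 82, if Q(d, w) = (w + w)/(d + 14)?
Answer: 922/5 ≈ 184.40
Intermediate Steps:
Q(d, w) = 2*w/(14 + d) (Q(d, w) = (2*w)/(14 + d) = 2*w/(14 + d))
-48*Q(1, -16) + 82 = -96*(-16)/(14 + 1) + 82 = -96*(-16)/15 + 82 = -48*(-32/15) + 82 = 512/5 + 82 = 922/5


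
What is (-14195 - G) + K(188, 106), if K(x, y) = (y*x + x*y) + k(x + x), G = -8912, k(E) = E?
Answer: 34949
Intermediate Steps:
K(x, y) = 2*x + 2*x*y (K(x, y) = (y*x + x*y) + (x + x) = (x*y + x*y) + 2*x = 2*x*y + 2*x = 2*x + 2*x*y)
(-14195 - G) + K(188, 106) = (-14195 - 1*(-8912)) + 2*188*(1 + 106) = (-14195 + 8912) + 2*188*107 = -5283 + 40232 = 34949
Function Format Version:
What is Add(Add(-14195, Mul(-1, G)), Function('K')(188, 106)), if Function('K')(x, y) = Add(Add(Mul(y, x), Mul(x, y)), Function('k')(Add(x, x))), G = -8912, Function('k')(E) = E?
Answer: 34949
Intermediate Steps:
Function('K')(x, y) = Add(Mul(2, x), Mul(2, x, y)) (Function('K')(x, y) = Add(Add(Mul(y, x), Mul(x, y)), Add(x, x)) = Add(Add(Mul(x, y), Mul(x, y)), Mul(2, x)) = Add(Mul(2, x, y), Mul(2, x)) = Add(Mul(2, x), Mul(2, x, y)))
Add(Add(-14195, Mul(-1, G)), Function('K')(188, 106)) = Add(Add(-14195, Mul(-1, -8912)), Mul(2, 188, Add(1, 106))) = Add(Add(-14195, 8912), Mul(2, 188, 107)) = Add(-5283, 40232) = 34949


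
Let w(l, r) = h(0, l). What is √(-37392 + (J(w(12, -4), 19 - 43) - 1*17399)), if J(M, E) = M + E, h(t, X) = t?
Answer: I*√54815 ≈ 234.13*I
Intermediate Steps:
w(l, r) = 0
J(M, E) = E + M
√(-37392 + (J(w(12, -4), 19 - 43) - 1*17399)) = √(-37392 + (((19 - 43) + 0) - 1*17399)) = √(-37392 + ((-24 + 0) - 17399)) = √(-37392 + (-24 - 17399)) = √(-37392 - 17423) = √(-54815) = I*√54815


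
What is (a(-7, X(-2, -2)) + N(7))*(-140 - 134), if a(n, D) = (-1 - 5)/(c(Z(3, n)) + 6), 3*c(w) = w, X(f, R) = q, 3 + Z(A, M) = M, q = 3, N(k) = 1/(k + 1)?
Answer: 2329/4 ≈ 582.25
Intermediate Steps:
N(k) = 1/(1 + k)
Z(A, M) = -3 + M
X(f, R) = 3
c(w) = w/3
a(n, D) = -6/(5 + n/3) (a(n, D) = (-1 - 5)/((-3 + n)/3 + 6) = -6/((-1 + n/3) + 6) = -6/(5 + n/3))
(a(-7, X(-2, -2)) + N(7))*(-140 - 134) = (-18/(15 - 7) + 1/(1 + 7))*(-140 - 134) = (-18/8 + 1/8)*(-274) = (-18*⅛ + ⅛)*(-274) = (-9/4 + ⅛)*(-274) = -17/8*(-274) = 2329/4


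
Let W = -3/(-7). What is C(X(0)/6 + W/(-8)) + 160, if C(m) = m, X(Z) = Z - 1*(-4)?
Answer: 26983/168 ≈ 160.61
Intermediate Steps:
X(Z) = 4 + Z (X(Z) = Z + 4 = 4 + Z)
W = 3/7 (W = -3*(-⅐) = 3/7 ≈ 0.42857)
C(X(0)/6 + W/(-8)) + 160 = ((4 + 0)/6 + (3/7)/(-8)) + 160 = (4*(⅙) + (3/7)*(-⅛)) + 160 = (⅔ - 3/56) + 160 = 103/168 + 160 = 26983/168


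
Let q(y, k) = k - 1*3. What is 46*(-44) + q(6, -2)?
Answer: -2029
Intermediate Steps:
q(y, k) = -3 + k (q(y, k) = k - 3 = -3 + k)
46*(-44) + q(6, -2) = 46*(-44) + (-3 - 2) = -2024 - 5 = -2029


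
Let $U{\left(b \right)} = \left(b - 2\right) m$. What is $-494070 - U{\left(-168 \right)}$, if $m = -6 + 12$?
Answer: $-493050$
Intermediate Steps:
$m = 6$
$U{\left(b \right)} = -12 + 6 b$ ($U{\left(b \right)} = \left(b - 2\right) 6 = \left(-2 + b\right) 6 = -12 + 6 b$)
$-494070 - U{\left(-168 \right)} = -494070 - \left(-12 + 6 \left(-168\right)\right) = -494070 - \left(-12 - 1008\right) = -494070 - -1020 = -494070 + 1020 = -493050$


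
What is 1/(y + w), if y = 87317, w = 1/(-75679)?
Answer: 75679/6608063242 ≈ 1.1453e-5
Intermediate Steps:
w = -1/75679 ≈ -1.3214e-5
1/(y + w) = 1/(87317 - 1/75679) = 1/(6608063242/75679) = 75679/6608063242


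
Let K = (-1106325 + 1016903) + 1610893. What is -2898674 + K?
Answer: -1377203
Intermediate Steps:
K = 1521471 (K = -89422 + 1610893 = 1521471)
-2898674 + K = -2898674 + 1521471 = -1377203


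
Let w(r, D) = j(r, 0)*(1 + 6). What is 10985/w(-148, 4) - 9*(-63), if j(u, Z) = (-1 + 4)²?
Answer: 46706/63 ≈ 741.37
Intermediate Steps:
j(u, Z) = 9 (j(u, Z) = 3² = 9)
w(r, D) = 63 (w(r, D) = 9*(1 + 6) = 9*7 = 63)
10985/w(-148, 4) - 9*(-63) = 10985/63 - 9*(-63) = 10985*(1/63) - 1*(-567) = 10985/63 + 567 = 46706/63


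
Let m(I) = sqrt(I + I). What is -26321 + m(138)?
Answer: -26321 + 2*sqrt(69) ≈ -26304.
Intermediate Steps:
m(I) = sqrt(2)*sqrt(I) (m(I) = sqrt(2*I) = sqrt(2)*sqrt(I))
-26321 + m(138) = -26321 + sqrt(2)*sqrt(138) = -26321 + 2*sqrt(69)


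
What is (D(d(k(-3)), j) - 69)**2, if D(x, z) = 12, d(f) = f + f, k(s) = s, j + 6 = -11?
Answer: 3249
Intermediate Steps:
j = -17 (j = -6 - 11 = -17)
d(f) = 2*f
(D(d(k(-3)), j) - 69)**2 = (12 - 69)**2 = (-57)**2 = 3249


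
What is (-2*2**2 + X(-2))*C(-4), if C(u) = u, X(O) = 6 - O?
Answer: 0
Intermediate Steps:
(-2*2**2 + X(-2))*C(-4) = (-2*2**2 + (6 - 1*(-2)))*(-4) = (-2*4 + (6 + 2))*(-4) = (-8 + 8)*(-4) = 0*(-4) = 0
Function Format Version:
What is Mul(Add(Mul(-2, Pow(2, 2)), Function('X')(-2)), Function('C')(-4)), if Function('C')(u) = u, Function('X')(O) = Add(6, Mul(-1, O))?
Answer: 0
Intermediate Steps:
Mul(Add(Mul(-2, Pow(2, 2)), Function('X')(-2)), Function('C')(-4)) = Mul(Add(Mul(-2, Pow(2, 2)), Add(6, Mul(-1, -2))), -4) = Mul(Add(Mul(-2, 4), Add(6, 2)), -4) = Mul(Add(-8, 8), -4) = Mul(0, -4) = 0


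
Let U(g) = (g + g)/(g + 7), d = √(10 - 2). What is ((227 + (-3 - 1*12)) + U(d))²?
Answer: 75274544/1681 + 485856*√2/1681 ≈ 45188.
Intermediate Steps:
d = 2*√2 (d = √8 = 2*√2 ≈ 2.8284)
U(g) = 2*g/(7 + g) (U(g) = (2*g)/(7 + g) = 2*g/(7 + g))
((227 + (-3 - 1*12)) + U(d))² = ((227 + (-3 - 1*12)) + 2*(2*√2)/(7 + 2*√2))² = ((227 + (-3 - 12)) + 4*√2/(7 + 2*√2))² = ((227 - 15) + 4*√2/(7 + 2*√2))² = (212 + 4*√2/(7 + 2*√2))²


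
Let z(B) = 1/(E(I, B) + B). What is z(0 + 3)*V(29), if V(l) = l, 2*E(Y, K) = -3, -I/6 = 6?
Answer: 58/3 ≈ 19.333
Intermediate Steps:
I = -36 (I = -6*6 = -36)
E(Y, K) = -3/2 (E(Y, K) = (½)*(-3) = -3/2)
z(B) = 1/(-3/2 + B)
z(0 + 3)*V(29) = (2/(-3 + 2*(0 + 3)))*29 = (2/(-3 + 2*3))*29 = (2/(-3 + 6))*29 = (2/3)*29 = (2*(⅓))*29 = (⅔)*29 = 58/3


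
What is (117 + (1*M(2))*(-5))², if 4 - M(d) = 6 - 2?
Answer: 13689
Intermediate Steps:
M(d) = 0 (M(d) = 4 - (6 - 2) = 4 - 1*4 = 4 - 4 = 0)
(117 + (1*M(2))*(-5))² = (117 + (1*0)*(-5))² = (117 + 0*(-5))² = (117 + 0)² = 117² = 13689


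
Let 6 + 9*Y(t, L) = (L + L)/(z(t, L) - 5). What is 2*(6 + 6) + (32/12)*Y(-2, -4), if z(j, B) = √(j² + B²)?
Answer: 664/27 + 128*√5/135 ≈ 26.713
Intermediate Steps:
z(j, B) = √(B² + j²)
Y(t, L) = -⅔ + 2*L/(9*(-5 + √(L² + t²))) (Y(t, L) = -⅔ + ((L + L)/(√(L² + t²) - 5))/9 = -⅔ + ((2*L)/(-5 + √(L² + t²)))/9 = -⅔ + (2*L/(-5 + √(L² + t²)))/9 = -⅔ + 2*L/(9*(-5 + √(L² + t²))))
2*(6 + 6) + (32/12)*Y(-2, -4) = 2*(6 + 6) + (32/12)*(2*(15 - 4 - 3*√((-4)² + (-2)²))/(9*(-5 + √((-4)² + (-2)²)))) = 2*12 + (32*(1/12))*(2*(15 - 4 - 3*√(16 + 4))/(9*(-5 + √(16 + 4)))) = 24 + 8*(2*(15 - 4 - 6*√5)/(9*(-5 + √20)))/3 = 24 + 8*(2*(15 - 4 - 6*√5)/(9*(-5 + 2*√5)))/3 = 24 + 8*(2*(11 - 6*√5)/(9*(-5 + 2*√5)))/3 = 24 + 16*(11 - 6*√5)/(27*(-5 + 2*√5))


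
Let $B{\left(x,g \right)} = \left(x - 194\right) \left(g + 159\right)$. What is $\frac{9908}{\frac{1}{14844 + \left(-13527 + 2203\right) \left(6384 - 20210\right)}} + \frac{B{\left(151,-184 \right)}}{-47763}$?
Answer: $\frac{74099483664675197}{47763} \approx 1.5514 \cdot 10^{12}$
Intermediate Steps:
$B{\left(x,g \right)} = \left(-194 + x\right) \left(159 + g\right)$
$\frac{9908}{\frac{1}{14844 + \left(-13527 + 2203\right) \left(6384 - 20210\right)}} + \frac{B{\left(151,-184 \right)}}{-47763} = \frac{9908}{\frac{1}{14844 + \left(-13527 + 2203\right) \left(6384 - 20210\right)}} + \frac{-30846 - -35696 + 159 \cdot 151 - 27784}{-47763} = \frac{9908}{\frac{1}{14844 - -156565624}} + \left(-30846 + 35696 + 24009 - 27784\right) \left(- \frac{1}{47763}\right) = \frac{9908}{\frac{1}{14844 + 156565624}} + 1075 \left(- \frac{1}{47763}\right) = \frac{9908}{\frac{1}{156580468}} - \frac{1075}{47763} = 9908 \frac{1}{\frac{1}{156580468}} - \frac{1075}{47763} = 9908 \cdot 156580468 - \frac{1075}{47763} = 1551399276944 - \frac{1075}{47763} = \frac{74099483664675197}{47763}$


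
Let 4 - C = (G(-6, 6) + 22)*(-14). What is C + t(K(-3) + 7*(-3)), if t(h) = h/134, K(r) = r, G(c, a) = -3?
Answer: 18078/67 ≈ 269.82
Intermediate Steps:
t(h) = h/134 (t(h) = h*(1/134) = h/134)
C = 270 (C = 4 - (-3 + 22)*(-14) = 4 - 19*(-14) = 4 - 1*(-266) = 4 + 266 = 270)
C + t(K(-3) + 7*(-3)) = 270 + (-3 + 7*(-3))/134 = 270 + (-3 - 21)/134 = 270 + (1/134)*(-24) = 270 - 12/67 = 18078/67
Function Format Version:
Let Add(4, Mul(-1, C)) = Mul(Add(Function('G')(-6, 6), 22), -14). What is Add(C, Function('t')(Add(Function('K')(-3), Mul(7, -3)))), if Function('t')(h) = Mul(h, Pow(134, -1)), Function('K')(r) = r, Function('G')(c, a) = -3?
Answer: Rational(18078, 67) ≈ 269.82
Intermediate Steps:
Function('t')(h) = Mul(Rational(1, 134), h) (Function('t')(h) = Mul(h, Rational(1, 134)) = Mul(Rational(1, 134), h))
C = 270 (C = Add(4, Mul(-1, Mul(Add(-3, 22), -14))) = Add(4, Mul(-1, Mul(19, -14))) = Add(4, Mul(-1, -266)) = Add(4, 266) = 270)
Add(C, Function('t')(Add(Function('K')(-3), Mul(7, -3)))) = Add(270, Mul(Rational(1, 134), Add(-3, Mul(7, -3)))) = Add(270, Mul(Rational(1, 134), Add(-3, -21))) = Add(270, Mul(Rational(1, 134), -24)) = Add(270, Rational(-12, 67)) = Rational(18078, 67)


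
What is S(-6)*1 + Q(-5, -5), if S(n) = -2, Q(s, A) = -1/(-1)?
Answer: -1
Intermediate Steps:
Q(s, A) = 1 (Q(s, A) = -1*(-1) = 1)
S(-6)*1 + Q(-5, -5) = -2*1 + 1 = -2 + 1 = -1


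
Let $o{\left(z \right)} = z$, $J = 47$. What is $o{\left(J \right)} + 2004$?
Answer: $2051$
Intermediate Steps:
$o{\left(J \right)} + 2004 = 47 + 2004 = 2051$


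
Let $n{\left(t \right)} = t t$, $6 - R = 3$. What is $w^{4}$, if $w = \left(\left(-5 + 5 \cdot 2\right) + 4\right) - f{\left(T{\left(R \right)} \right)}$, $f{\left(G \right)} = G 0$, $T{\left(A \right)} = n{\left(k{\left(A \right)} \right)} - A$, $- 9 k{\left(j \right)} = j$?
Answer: $6561$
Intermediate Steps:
$R = 3$ ($R = 6 - 3 = 3$)
$k{\left(j \right)} = - \frac{j}{9}$
$n{\left(t \right)} = t^{2}$
$T{\left(A \right)} = - A + \frac{A^{2}}{81}$ ($T{\left(A \right)} = \left(- \frac{A}{9}\right)^{2} - A = \frac{A^{2}}{81} - A = - A + \frac{A^{2}}{81}$)
$f{\left(G \right)} = 0$
$w = 9$ ($w = \left(\left(-5 + 5 \cdot 2\right) + 4\right) - 0 = \left(\left(-5 + 10\right) + 4\right) + 0 = \left(5 + 4\right) + 0 = 9 + 0 = 9$)
$w^{4} = 9^{4} = 6561$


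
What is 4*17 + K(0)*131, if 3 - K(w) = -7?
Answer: 1378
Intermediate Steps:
K(w) = 10 (K(w) = 3 - 1*(-7) = 3 + 7 = 10)
4*17 + K(0)*131 = 4*17 + 10*131 = 68 + 1310 = 1378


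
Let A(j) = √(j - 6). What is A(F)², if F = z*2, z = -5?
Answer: -16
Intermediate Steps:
F = -10 (F = -5*2 = -10)
A(j) = √(-6 + j)
A(F)² = (√(-6 - 10))² = (√(-16))² = (4*I)² = -16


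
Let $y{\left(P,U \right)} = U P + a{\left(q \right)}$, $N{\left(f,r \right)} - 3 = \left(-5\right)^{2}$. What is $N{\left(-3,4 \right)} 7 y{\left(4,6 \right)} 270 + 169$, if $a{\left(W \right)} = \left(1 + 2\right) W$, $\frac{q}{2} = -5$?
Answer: $-317351$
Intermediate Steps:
$q = -10$ ($q = 2 \left(-5\right) = -10$)
$N{\left(f,r \right)} = 28$ ($N{\left(f,r \right)} = 3 + \left(-5\right)^{2} = 3 + 25 = 28$)
$a{\left(W \right)} = 3 W$
$y{\left(P,U \right)} = -30 + P U$ ($y{\left(P,U \right)} = U P + 3 \left(-10\right) = P U - 30 = -30 + P U$)
$N{\left(-3,4 \right)} 7 y{\left(4,6 \right)} 270 + 169 = 28 \cdot 7 \left(-30 + 4 \cdot 6\right) 270 + 169 = 196 \left(-30 + 24\right) 270 + 169 = 196 \left(-6\right) 270 + 169 = \left(-1176\right) 270 + 169 = -317520 + 169 = -317351$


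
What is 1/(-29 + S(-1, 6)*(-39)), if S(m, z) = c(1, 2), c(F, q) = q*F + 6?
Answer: -1/341 ≈ -0.0029326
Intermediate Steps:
c(F, q) = 6 + F*q (c(F, q) = F*q + 6 = 6 + F*q)
S(m, z) = 8 (S(m, z) = 6 + 1*2 = 6 + 2 = 8)
1/(-29 + S(-1, 6)*(-39)) = 1/(-29 + 8*(-39)) = 1/(-29 - 312) = 1/(-341) = -1/341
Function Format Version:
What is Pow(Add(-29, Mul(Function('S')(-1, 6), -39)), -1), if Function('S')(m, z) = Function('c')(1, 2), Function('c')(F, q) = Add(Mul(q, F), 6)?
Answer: Rational(-1, 341) ≈ -0.0029326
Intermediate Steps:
Function('c')(F, q) = Add(6, Mul(F, q)) (Function('c')(F, q) = Add(Mul(F, q), 6) = Add(6, Mul(F, q)))
Function('S')(m, z) = 8 (Function('S')(m, z) = Add(6, Mul(1, 2)) = Add(6, 2) = 8)
Pow(Add(-29, Mul(Function('S')(-1, 6), -39)), -1) = Pow(Add(-29, Mul(8, -39)), -1) = Pow(Add(-29, -312), -1) = Pow(-341, -1) = Rational(-1, 341)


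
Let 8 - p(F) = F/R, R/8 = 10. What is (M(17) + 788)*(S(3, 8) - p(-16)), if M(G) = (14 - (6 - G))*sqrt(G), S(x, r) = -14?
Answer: -87468/5 - 555*sqrt(17) ≈ -19782.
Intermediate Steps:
R = 80 (R = 8*10 = 80)
p(F) = 8 - F/80
M(G) = sqrt(G)*(8 + G) (M(G) = (14 + (-6 + G))*sqrt(G) = (8 + G)*sqrt(G) = sqrt(G)*(8 + G))
(M(17) + 788)*(S(3, 8) - p(-16)) = (sqrt(17)*(8 + 17) + 788)*(-14 - (8 - 1/80*(-16))) = (sqrt(17)*25 + 788)*(-14 - (8 + 1/5)) = (25*sqrt(17) + 788)*(-14 - 1*41/5) = (788 + 25*sqrt(17))*(-14 - 41/5) = (788 + 25*sqrt(17))*(-111/5) = -87468/5 - 555*sqrt(17)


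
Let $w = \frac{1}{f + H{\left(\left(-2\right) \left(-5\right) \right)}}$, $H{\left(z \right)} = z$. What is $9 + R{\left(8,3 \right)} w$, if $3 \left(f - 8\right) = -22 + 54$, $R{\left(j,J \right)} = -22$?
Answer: $\frac{354}{43} \approx 8.2326$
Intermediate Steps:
$f = \frac{56}{3}$ ($f = 8 + \frac{-22 + 54}{3} = 8 + \frac{1}{3} \cdot 32 = 8 + \frac{32}{3} = \frac{56}{3} \approx 18.667$)
$w = \frac{3}{86}$ ($w = \frac{1}{\frac{56}{3} - -10} = \frac{1}{\frac{56}{3} + 10} = \frac{1}{\frac{86}{3}} = \frac{3}{86} \approx 0.034884$)
$9 + R{\left(8,3 \right)} w = 9 - \frac{33}{43} = \frac{354}{43}$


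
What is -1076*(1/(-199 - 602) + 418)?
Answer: -360263092/801 ≈ -4.4977e+5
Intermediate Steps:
-1076*(1/(-199 - 602) + 418) = -1076*(1/(-801) + 418) = -1076*(-1/801 + 418) = -1076*334817/801 = -360263092/801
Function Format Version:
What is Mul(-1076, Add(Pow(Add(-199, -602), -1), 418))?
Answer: Rational(-360263092, 801) ≈ -4.4977e+5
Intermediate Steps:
Mul(-1076, Add(Pow(Add(-199, -602), -1), 418)) = Mul(-1076, Add(Pow(-801, -1), 418)) = Mul(-1076, Add(Rational(-1, 801), 418)) = Mul(-1076, Rational(334817, 801)) = Rational(-360263092, 801)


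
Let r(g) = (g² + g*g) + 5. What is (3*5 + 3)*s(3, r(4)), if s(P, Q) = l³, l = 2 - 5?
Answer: -486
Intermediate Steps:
l = -3
r(g) = 5 + 2*g² (r(g) = (g² + g²) + 5 = 2*g² + 5 = 5 + 2*g²)
s(P, Q) = -27 (s(P, Q) = (-3)³ = -27)
(3*5 + 3)*s(3, r(4)) = (3*5 + 3)*(-27) = (15 + 3)*(-27) = 18*(-27) = -486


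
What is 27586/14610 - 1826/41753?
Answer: 562560199/305005665 ≈ 1.8444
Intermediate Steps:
27586/14610 - 1826/41753 = 27586*(1/14610) - 1826*1/41753 = 13793/7305 - 1826/41753 = 562560199/305005665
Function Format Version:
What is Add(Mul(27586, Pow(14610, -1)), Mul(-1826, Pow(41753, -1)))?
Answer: Rational(562560199, 305005665) ≈ 1.8444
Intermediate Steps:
Add(Mul(27586, Pow(14610, -1)), Mul(-1826, Pow(41753, -1))) = Add(Mul(27586, Rational(1, 14610)), Mul(-1826, Rational(1, 41753))) = Add(Rational(13793, 7305), Rational(-1826, 41753)) = Rational(562560199, 305005665)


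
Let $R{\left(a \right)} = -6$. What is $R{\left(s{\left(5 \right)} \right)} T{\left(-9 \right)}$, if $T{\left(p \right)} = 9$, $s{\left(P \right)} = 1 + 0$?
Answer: $-54$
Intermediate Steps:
$s{\left(P \right)} = 1$
$R{\left(s{\left(5 \right)} \right)} T{\left(-9 \right)} = \left(-6\right) 9 = -54$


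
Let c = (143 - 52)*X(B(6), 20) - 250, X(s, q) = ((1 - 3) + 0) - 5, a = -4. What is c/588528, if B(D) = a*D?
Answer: -887/588528 ≈ -0.0015072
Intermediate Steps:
B(D) = -4*D
X(s, q) = -7 (X(s, q) = (-2 + 0) - 5 = -2 - 5 = -7)
c = -887 (c = (143 - 52)*(-7) - 250 = 91*(-7) - 250 = -637 - 250 = -887)
c/588528 = -887/588528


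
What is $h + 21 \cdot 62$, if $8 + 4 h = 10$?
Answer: $\frac{2605}{2} \approx 1302.5$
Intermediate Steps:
$h = \frac{1}{2}$ ($h = -2 + \frac{1}{4} \cdot 10 = -2 + \frac{5}{2} = \frac{1}{2} \approx 0.5$)
$h + 21 \cdot 62 = \frac{1}{2} + 21 \cdot 62 = \frac{1}{2} + 1302 = \frac{2605}{2}$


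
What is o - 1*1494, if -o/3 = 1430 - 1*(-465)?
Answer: -7179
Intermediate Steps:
o = -5685 (o = -3*(1430 - 1*(-465)) = -3*(1430 + 465) = -3*1895 = -5685)
o - 1*1494 = -5685 - 1*1494 = -5685 - 1494 = -7179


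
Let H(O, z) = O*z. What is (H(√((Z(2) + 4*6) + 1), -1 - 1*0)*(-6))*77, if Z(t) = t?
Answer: 1386*√3 ≈ 2400.6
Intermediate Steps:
(H(√((Z(2) + 4*6) + 1), -1 - 1*0)*(-6))*77 = ((√((2 + 4*6) + 1)*(-1 - 1*0))*(-6))*77 = ((√((2 + 24) + 1)*(-1 + 0))*(-6))*77 = ((√(26 + 1)*(-1))*(-6))*77 = ((√27*(-1))*(-6))*77 = (((3*√3)*(-1))*(-6))*77 = (-3*√3*(-6))*77 = (18*√3)*77 = 1386*√3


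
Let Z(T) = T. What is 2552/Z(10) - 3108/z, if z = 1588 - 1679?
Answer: 18808/65 ≈ 289.35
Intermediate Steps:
z = -91
2552/Z(10) - 3108/z = 2552/10 - 3108/(-91) = 2552*(⅒) - 3108*(-1/91) = 1276/5 + 444/13 = 18808/65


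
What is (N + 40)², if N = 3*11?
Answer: 5329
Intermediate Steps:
N = 33
(N + 40)² = (33 + 40)² = 73² = 5329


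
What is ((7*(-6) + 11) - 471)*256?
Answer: -128512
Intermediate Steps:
((7*(-6) + 11) - 471)*256 = ((-42 + 11) - 471)*256 = (-31 - 471)*256 = -502*256 = -128512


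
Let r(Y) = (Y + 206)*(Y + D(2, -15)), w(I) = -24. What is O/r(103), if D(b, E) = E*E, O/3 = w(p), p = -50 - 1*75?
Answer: -3/4223 ≈ -0.00071040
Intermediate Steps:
p = -125 (p = -50 - 75 = -125)
O = -72 (O = 3*(-24) = -72)
D(b, E) = E²
r(Y) = (206 + Y)*(225 + Y) (r(Y) = (Y + 206)*(Y + (-15)²) = (206 + Y)*(Y + 225) = (206 + Y)*(225 + Y))
O/r(103) = -72/(46350 + 103² + 431*103) = -72/(46350 + 10609 + 44393) = -72/101352 = -72*1/101352 = -3/4223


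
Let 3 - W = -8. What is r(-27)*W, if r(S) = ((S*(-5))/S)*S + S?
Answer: 1188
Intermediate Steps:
W = 11 (W = 3 - 1*(-8) = 3 + 8 = 11)
r(S) = -4*S (r(S) = ((-5*S)/S)*S + S = -5*S + S = -4*S)
r(-27)*W = -4*(-27)*11 = 108*11 = 1188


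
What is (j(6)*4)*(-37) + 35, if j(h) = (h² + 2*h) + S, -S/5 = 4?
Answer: -4109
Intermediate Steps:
S = -20 (S = -5*4 = -20)
j(h) = -20 + h² + 2*h (j(h) = (h² + 2*h) - 20 = -20 + h² + 2*h)
(j(6)*4)*(-37) + 35 = ((-20 + 6² + 2*6)*4)*(-37) + 35 = ((-20 + 36 + 12)*4)*(-37) + 35 = (28*4)*(-37) + 35 = 112*(-37) + 35 = -4144 + 35 = -4109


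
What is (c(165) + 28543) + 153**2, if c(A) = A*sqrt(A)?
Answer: 51952 + 165*sqrt(165) ≈ 54071.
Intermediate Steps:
c(A) = A**(3/2)
(c(165) + 28543) + 153**2 = (165**(3/2) + 28543) + 153**2 = (165*sqrt(165) + 28543) + 23409 = (28543 + 165*sqrt(165)) + 23409 = 51952 + 165*sqrt(165)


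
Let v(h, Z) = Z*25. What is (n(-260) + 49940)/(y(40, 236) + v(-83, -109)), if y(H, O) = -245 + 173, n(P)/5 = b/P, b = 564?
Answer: -649079/36361 ≈ -17.851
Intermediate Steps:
v(h, Z) = 25*Z
n(P) = 2820/P (n(P) = 5*(564/P) = 2820/P)
y(H, O) = -72
(n(-260) + 49940)/(y(40, 236) + v(-83, -109)) = (2820/(-260) + 49940)/(-72 + 25*(-109)) = (2820*(-1/260) + 49940)/(-72 - 2725) = (-141/13 + 49940)/(-2797) = (649079/13)*(-1/2797) = -649079/36361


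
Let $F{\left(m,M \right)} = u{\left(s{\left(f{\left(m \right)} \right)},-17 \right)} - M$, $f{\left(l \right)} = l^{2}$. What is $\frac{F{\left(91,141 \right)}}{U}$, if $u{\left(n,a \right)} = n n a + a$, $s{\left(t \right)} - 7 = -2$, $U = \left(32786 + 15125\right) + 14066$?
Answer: $- \frac{583}{61977} \approx -0.0094067$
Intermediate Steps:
$U = 61977$ ($U = 47911 + 14066 = 61977$)
$s{\left(t \right)} = 5$ ($s{\left(t \right)} = 7 - 2 = 5$)
$u{\left(n,a \right)} = a + a n^{2}$ ($u{\left(n,a \right)} = n^{2} a + a = a n^{2} + a = a + a n^{2}$)
$F{\left(m,M \right)} = -442 - M$ ($F{\left(m,M \right)} = - 17 \left(1 + 5^{2}\right) - M = - 17 \left(1 + 25\right) - M = \left(-17\right) 26 - M = -442 - M$)
$\frac{F{\left(91,141 \right)}}{U} = \frac{-442 - 141}{61977} = \left(-442 - 141\right) \frac{1}{61977} = \left(-583\right) \frac{1}{61977} = - \frac{583}{61977}$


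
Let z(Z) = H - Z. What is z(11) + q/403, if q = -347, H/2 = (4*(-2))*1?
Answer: -11228/403 ≈ -27.861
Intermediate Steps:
H = -16 (H = 2*((4*(-2))*1) = 2*(-8*1) = 2*(-8) = -16)
z(Z) = -16 - Z
z(11) + q/403 = (-16 - 1*11) - 347/403 = (-16 - 11) - 347*1/403 = -27 - 347/403 = -11228/403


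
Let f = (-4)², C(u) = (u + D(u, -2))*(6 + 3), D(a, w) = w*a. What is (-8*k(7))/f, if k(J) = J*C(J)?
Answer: 441/2 ≈ 220.50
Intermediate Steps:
D(a, w) = a*w
C(u) = -9*u (C(u) = (u + u*(-2))*(6 + 3) = (u - 2*u)*9 = -u*9 = -9*u)
f = 16
k(J) = -9*J² (k(J) = J*(-9*J) = -9*J²)
(-8*k(7))/f = -(-72)*7²/16 = -(-72)*49*(1/16) = -8*(-441)*(1/16) = 3528*(1/16) = 441/2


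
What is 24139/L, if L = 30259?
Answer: 24139/30259 ≈ 0.79775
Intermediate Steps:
24139/L = 24139/30259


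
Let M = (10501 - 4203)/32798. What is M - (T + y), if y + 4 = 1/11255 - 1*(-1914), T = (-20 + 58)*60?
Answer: -773315995954/184570745 ≈ -4189.8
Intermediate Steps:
T = 2280 (T = 38*60 = 2280)
M = 3149/16399 (M = 6298*(1/32798) = 3149/16399 ≈ 0.19202)
y = 21497051/11255 (y = -4 + (1/11255 - 1*(-1914)) = -4 + (1/11255 + 1914) = -4 + 21542071/11255 = 21497051/11255 ≈ 1910.0)
M - (T + y) = 3149/16399 - (2280 + 21497051/11255) = 3149/16399 - 1*47158451/11255 = 3149/16399 - 47158451/11255 = -773315995954/184570745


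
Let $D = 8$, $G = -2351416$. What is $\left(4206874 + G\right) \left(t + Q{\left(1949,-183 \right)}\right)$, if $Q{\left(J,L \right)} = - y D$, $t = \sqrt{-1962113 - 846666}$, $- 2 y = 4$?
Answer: $29687328 + 1855458 i \sqrt{2808779} \approx 2.9687 \cdot 10^{7} + 3.1096 \cdot 10^{9} i$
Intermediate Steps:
$y = -2$ ($y = \left(- \frac{1}{2}\right) 4 = -2$)
$t = i \sqrt{2808779}$ ($t = \sqrt{-2808779} = i \sqrt{2808779} \approx 1675.9 i$)
$Q{\left(J,L \right)} = 16$ ($Q{\left(J,L \right)} = \left(-1\right) \left(-2\right) 8 = 2 \cdot 8 = 16$)
$\left(4206874 + G\right) \left(t + Q{\left(1949,-183 \right)}\right) = \left(4206874 - 2351416\right) \left(i \sqrt{2808779} + 16\right) = 1855458 \left(16 + i \sqrt{2808779}\right) = 29687328 + 1855458 i \sqrt{2808779}$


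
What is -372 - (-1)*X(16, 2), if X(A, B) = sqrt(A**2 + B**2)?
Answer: -372 + 2*sqrt(65) ≈ -355.88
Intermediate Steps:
-372 - (-1)*X(16, 2) = -372 - (-1)*sqrt(16**2 + 2**2) = -372 - (-1)*sqrt(256 + 4) = -372 - (-1)*sqrt(260) = -372 - (-1)*2*sqrt(65) = -372 - (-2)*sqrt(65) = -372 + 2*sqrt(65)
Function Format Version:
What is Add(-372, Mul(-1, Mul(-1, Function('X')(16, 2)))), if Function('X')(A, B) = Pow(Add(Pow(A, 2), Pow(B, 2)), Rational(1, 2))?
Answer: Add(-372, Mul(2, Pow(65, Rational(1, 2)))) ≈ -355.88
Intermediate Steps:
Add(-372, Mul(-1, Mul(-1, Function('X')(16, 2)))) = Add(-372, Mul(-1, Mul(-1, Pow(Add(Pow(16, 2), Pow(2, 2)), Rational(1, 2))))) = Add(-372, Mul(-1, Mul(-1, Pow(Add(256, 4), Rational(1, 2))))) = Add(-372, Mul(-1, Mul(-1, Pow(260, Rational(1, 2))))) = Add(-372, Mul(-1, Mul(-1, Mul(2, Pow(65, Rational(1, 2)))))) = Add(-372, Mul(-1, Mul(-2, Pow(65, Rational(1, 2))))) = Add(-372, Mul(2, Pow(65, Rational(1, 2))))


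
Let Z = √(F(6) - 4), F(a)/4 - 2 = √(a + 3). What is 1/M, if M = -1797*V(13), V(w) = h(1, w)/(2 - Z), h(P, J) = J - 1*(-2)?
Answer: 2/26955 ≈ 7.4198e-5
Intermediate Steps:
F(a) = 8 + 4*√(3 + a) (F(a) = 8 + 4*√(a + 3) = 8 + 4*√(3 + a))
h(P, J) = 2 + J (h(P, J) = J + 2 = 2 + J)
Z = 4 (Z = √((8 + 4*√(3 + 6)) - 4) = √((8 + 4*√9) - 4) = √((8 + 4*3) - 4) = √((8 + 12) - 4) = √(20 - 4) = √16 = 4)
V(w) = -1 - w/2 (V(w) = (2 + w)/(2 - 1*4) = (2 + w)/(2 - 4) = (2 + w)/(-2) = (2 + w)*(-½) = -1 - w/2)
M = 26955/2 (M = -1797*(-1 - ½*13) = -1797*(-1 - 13/2) = -1797*(-15/2) = 26955/2 ≈ 13478.)
1/M = 1/(26955/2) = 2/26955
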